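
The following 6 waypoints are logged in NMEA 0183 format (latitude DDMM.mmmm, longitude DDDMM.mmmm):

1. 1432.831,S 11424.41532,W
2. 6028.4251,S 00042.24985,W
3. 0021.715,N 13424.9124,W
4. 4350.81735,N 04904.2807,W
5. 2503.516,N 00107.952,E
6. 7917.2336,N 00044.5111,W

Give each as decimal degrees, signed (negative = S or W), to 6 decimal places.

1. -14.547183, -114.406922
2. -60.473752, -0.704164
3. 0.361917, -134.415207
4. 43.846956, -49.071345
5. 25.058600, 1.132533
6. 79.287227, -0.741852

Point 1:
  φ: split at 2 digits → 14° and 32.831′; 14 + 32.831/60 = 14.5471833
  hemisphere S, so the sign is −
  λ: degrees = first 3 digits = 114, minutes = 24.41532; 114 + 24.41532/60 = 114.4069220
  W ⇒ negate
Point 2:
  Latitude: split at 2 digits → 60° and 28.4251′; 60 + 28.4251/60 = 60.4737517
  S ⇒ negate
  Longitude: split at 3 digits → 000° and 42.24985′; 0 + 42.24985/60 = 0.7041642
  hemisphere W, so the sign is −
Point 3:
  Lat: degrees = first 2 digits = 0, minutes = 21.715; 0 + 21.715/60 = 0.3619167
  N → positive
  Lon: degrees = first 3 digits = 134, minutes = 24.9124; 134 + 24.9124/60 = 134.4152067
  hemisphere W, so the sign is −
Point 4:
  Latitude: split at 2 digits → 43° and 50.81735′; 43 + 50.81735/60 = 43.8469558
  N → positive
  λ: split at 3 digits → 049° and 4.2807′; 49 + 4.2807/60 = 49.0713450
  W ⇒ negate
Point 5:
  Lat: degrees = first 2 digits = 25, minutes = 3.516; 25 + 3.516/60 = 25.0586000
  N ⇒ keep positive
  λ: split at 3 digits → 001° and 7.952′; 1 + 7.952/60 = 1.1325333
  E → positive
Point 6:
  φ: split at 2 digits → 79° and 17.2336′; 79 + 17.2336/60 = 79.2872267
  N → positive
  Longitude: split at 3 digits → 000° and 44.5111′; 0 + 44.5111/60 = 0.7418517
  W → negative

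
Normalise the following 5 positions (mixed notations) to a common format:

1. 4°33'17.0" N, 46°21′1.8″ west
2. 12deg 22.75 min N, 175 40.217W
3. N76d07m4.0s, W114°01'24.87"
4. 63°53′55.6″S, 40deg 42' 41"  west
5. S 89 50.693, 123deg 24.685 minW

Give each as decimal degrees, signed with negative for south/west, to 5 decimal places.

1. 4.55472, -46.35050
2. 12.37917, -175.67028
3. 76.11778, -114.02358
4. -63.89878, -40.71139
5. -89.84488, -123.41142

Point 1:
  Lat: 4 + 33/60 + 17/3600 = 4.554722
  N → positive
  Lon: 21′ + 1.8″ = 21.03000′; 46 + 21.03000/60 = 46.350500
  hemisphere W, so the sign is −
Point 2:
  φ: 22.75′ = 0.379167°; total 12.379167
  N ⇒ keep positive
  Lon: 40.217′ = 0.670283°; total 175.670283
  hemisphere W, so the sign is −
Point 3:
  φ: 7′ + 4″ = 7.06667′; 76 + 7.06667/60 = 76.117778
  N ⇒ keep positive
  λ: 114° + 1/60 + 24.87/3600 = 114 + 0.016667 + 0.006908 = 114.023575
  hemisphere W, so the sign is −
Point 4:
  Lat: 53′ + 55.6″ = 53.92667′; 63 + 53.92667/60 = 63.898778
  S ⇒ negate
  Lon: 40 + 42/60 + 41/3600 = 40.711389
  hemisphere W, so the sign is −
Point 5:
  Lat: 50.693′ = 0.844883°; total 89.844883
  S ⇒ negate
  Lon: 24.685′ = 0.411417°; total 123.411417
  W ⇒ negate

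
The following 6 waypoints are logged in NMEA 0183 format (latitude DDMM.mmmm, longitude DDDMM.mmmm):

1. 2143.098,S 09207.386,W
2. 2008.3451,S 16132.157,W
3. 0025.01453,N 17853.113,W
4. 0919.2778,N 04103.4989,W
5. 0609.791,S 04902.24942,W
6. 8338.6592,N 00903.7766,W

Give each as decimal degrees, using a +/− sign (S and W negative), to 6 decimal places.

1. -21.718300, -92.123100
2. -20.139085, -161.535950
3. 0.416909, -178.885217
4. 9.321297, -41.058315
5. -6.163183, -49.037490
6. 83.644320, -9.062943

Point 1:
  Lat: split at 2 digits → 21° and 43.098′; 21 + 43.098/60 = 21.7183000
  S → negative
  λ: degrees = first 3 digits = 92, minutes = 7.386; 92 + 7.386/60 = 92.1231000
  W ⇒ negate
Point 2:
  φ: degrees = first 2 digits = 20, minutes = 8.3451; 20 + 8.3451/60 = 20.1390850
  hemisphere S, so the sign is −
  λ: degrees = first 3 digits = 161, minutes = 32.157; 161 + 32.157/60 = 161.5359500
  hemisphere W, so the sign is −
Point 3:
  φ: degrees = first 2 digits = 0, minutes = 25.01453; 0 + 25.01453/60 = 0.4169088
  N → positive
  Lon: split at 3 digits → 178° and 53.113′; 178 + 53.113/60 = 178.8852167
  W ⇒ negate
Point 4:
  Latitude: split at 2 digits → 09° and 19.2778′; 9 + 19.2778/60 = 9.3212967
  N → positive
  λ: degrees = first 3 digits = 41, minutes = 3.4989; 41 + 3.4989/60 = 41.0583150
  W ⇒ negate
Point 5:
  φ: degrees = first 2 digits = 6, minutes = 9.791; 6 + 9.791/60 = 6.1631833
  S ⇒ negate
  Longitude: split at 3 digits → 049° and 2.24942′; 49 + 2.24942/60 = 49.0374903
  W → negative
Point 6:
  Lat: split at 2 digits → 83° and 38.6592′; 83 + 38.6592/60 = 83.6443200
  N → positive
  λ: degrees = first 3 digits = 9, minutes = 3.7766; 9 + 3.7766/60 = 9.0629433
  hemisphere W, so the sign is −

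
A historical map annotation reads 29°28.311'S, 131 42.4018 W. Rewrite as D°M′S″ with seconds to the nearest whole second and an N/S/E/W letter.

φ: fractional minutes 0.31100 × 60 = 18.66″
Lon: fractional minutes 0.40180 × 60 = 24.11″

29°28′19″ S, 131°42′24″ W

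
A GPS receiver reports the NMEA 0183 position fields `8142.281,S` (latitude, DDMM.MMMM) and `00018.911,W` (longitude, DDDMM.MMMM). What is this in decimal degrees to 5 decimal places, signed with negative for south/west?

-81.70468, -0.31518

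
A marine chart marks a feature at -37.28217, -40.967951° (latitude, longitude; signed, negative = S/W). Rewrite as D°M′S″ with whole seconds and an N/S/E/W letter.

37°16′56″ S, 40°58′5″ W

Latitude is negative → S; |value| = 37.282170
Lat: 0.282170 × 60 = 16.93020′ → 16′, remainder × 60 = 55.81″
Longitude is negative → W; |value| = 40.967951
Lon: 0.967951 × 60 = 58.07706′ → 58′, remainder × 60 = 4.62″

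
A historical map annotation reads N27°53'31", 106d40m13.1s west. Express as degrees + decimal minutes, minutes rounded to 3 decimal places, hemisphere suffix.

27° 53.517′ N, 106° 40.218′ W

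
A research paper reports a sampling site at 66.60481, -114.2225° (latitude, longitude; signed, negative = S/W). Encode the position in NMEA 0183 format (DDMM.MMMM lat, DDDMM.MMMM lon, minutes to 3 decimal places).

6636.289,N / 11413.350,W

Lat: 66° + 0.604810 × 60 = 66° 36.28860′
Longitude is negative → W; |value| = 114.222500
λ: fractional part 0.222500 → 13.35000 minutes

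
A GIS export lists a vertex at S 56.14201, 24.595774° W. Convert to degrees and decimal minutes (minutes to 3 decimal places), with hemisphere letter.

56° 8.521′ S, 24° 35.746′ W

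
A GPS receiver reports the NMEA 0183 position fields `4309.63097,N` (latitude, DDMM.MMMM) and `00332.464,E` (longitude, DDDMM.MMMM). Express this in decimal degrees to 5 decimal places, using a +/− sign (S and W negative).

Lat: degrees = first 2 digits = 43, minutes = 9.63097; 43 + 9.63097/60 = 43.160516
N → positive
Lon: degrees = first 3 digits = 3, minutes = 32.464; 3 + 32.464/60 = 3.541067
E → positive

43.16052, 3.54107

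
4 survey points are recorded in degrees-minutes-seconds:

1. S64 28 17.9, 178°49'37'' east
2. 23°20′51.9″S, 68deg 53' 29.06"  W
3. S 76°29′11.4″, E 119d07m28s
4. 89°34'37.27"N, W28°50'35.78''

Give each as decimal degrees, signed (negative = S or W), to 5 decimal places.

Point 1:
  Latitude: 64° + 28/60 + 17.9/3600 = 64 + 0.466667 + 0.004972 = 64.471639
  hemisphere S, so the sign is −
  Lon: 178° + 49/60 + 37/3600 = 178 + 0.816667 + 0.010278 = 178.826944
  E ⇒ keep positive
Point 2:
  Latitude: 23° + 20/60 + 51.9/3600 = 23 + 0.333333 + 0.014417 = 23.347750
  S ⇒ negate
  Lon: 53′ + 29.06″ = 53.48433′; 68 + 53.48433/60 = 68.891406
  hemisphere W, so the sign is −
Point 3:
  φ: 29′ + 11.4″ = 29.19000′; 76 + 29.19000/60 = 76.486500
  S → negative
  Lon: 7′ + 28″ = 7.46667′; 119 + 7.46667/60 = 119.124444
  E ⇒ keep positive
Point 4:
  Lat: 34′ + 37.27″ = 34.62117′; 89 + 34.62117/60 = 89.577019
  N ⇒ keep positive
  Lon: 28 + 50/60 + 35.78/3600 = 28.843272
  hemisphere W, so the sign is −

1. -64.47164, 178.82694
2. -23.34775, -68.89141
3. -76.48650, 119.12444
4. 89.57702, -28.84327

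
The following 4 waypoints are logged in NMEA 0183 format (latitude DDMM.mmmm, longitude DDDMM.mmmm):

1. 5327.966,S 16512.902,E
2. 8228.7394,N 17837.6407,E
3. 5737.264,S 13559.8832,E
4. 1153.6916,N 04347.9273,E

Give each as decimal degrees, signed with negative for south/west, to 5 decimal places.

1. -53.46610, 165.21503
2. 82.47899, 178.62735
3. -57.62107, 135.99805
4. 11.89486, 43.79879

Point 1:
  Latitude: degrees = first 2 digits = 53, minutes = 27.966; 53 + 27.966/60 = 53.466100
  hemisphere S, so the sign is −
  Longitude: degrees = first 3 digits = 165, minutes = 12.902; 165 + 12.902/60 = 165.215033
  E ⇒ keep positive
Point 2:
  Latitude: split at 2 digits → 82° and 28.7394′; 82 + 28.7394/60 = 82.478990
  N → positive
  Longitude: degrees = first 3 digits = 178, minutes = 37.6407; 178 + 37.6407/60 = 178.627345
  E ⇒ keep positive
Point 3:
  φ: split at 2 digits → 57° and 37.264′; 57 + 37.264/60 = 57.621067
  S ⇒ negate
  λ: degrees = first 3 digits = 135, minutes = 59.8832; 135 + 59.8832/60 = 135.998053
  E → positive
Point 4:
  Latitude: degrees = first 2 digits = 11, minutes = 53.6916; 11 + 53.6916/60 = 11.894860
  N ⇒ keep positive
  Lon: degrees = first 3 digits = 43, minutes = 47.9273; 43 + 47.9273/60 = 43.798788
  E ⇒ keep positive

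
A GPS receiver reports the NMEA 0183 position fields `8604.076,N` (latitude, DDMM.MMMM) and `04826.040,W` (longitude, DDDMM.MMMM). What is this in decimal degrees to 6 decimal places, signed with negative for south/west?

86.067933, -48.434000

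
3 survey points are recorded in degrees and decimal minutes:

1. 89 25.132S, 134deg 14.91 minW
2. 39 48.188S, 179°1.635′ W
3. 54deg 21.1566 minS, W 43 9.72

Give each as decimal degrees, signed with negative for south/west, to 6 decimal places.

Point 1:
  Latitude: 89 + 25.132/60 = 89.4188667
  hemisphere S, so the sign is −
  Lon: 14.91′ = 0.248500°; total 134.2485000
  W → negative
Point 2:
  Lat: 39 + 48.188/60 = 39.8031333
  hemisphere S, so the sign is −
  Lon: 179 + 1.635/60 = 179.0272500
  hemisphere W, so the sign is −
Point 3:
  Latitude: 21.1566′ = 0.352610°; total 54.3526100
  S ⇒ negate
  Lon: 43 + 9.72/60 = 43.1620000
  hemisphere W, so the sign is −

1. -89.418867, -134.248500
2. -39.803133, -179.027250
3. -54.352610, -43.162000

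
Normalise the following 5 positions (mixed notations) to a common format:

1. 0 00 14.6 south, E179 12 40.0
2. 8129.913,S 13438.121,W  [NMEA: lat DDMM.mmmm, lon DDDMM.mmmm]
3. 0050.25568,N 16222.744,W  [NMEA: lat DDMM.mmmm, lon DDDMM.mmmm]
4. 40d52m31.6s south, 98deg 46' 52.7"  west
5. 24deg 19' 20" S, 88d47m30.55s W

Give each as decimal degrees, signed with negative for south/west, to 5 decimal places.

1. -0.00406, 179.21111
2. -81.49855, -134.63535
3. 0.83759, -162.37907
4. -40.87544, -98.78131
5. -24.32222, -88.79182

Point 1:
  φ: 0 + 0/60 + 14.6/3600 = 0.004056
  hemisphere S, so the sign is −
  λ: 12′ + 40″ = 12.66667′; 179 + 12.66667/60 = 179.211111
  E ⇒ keep positive
Point 2:
  φ: degrees = first 2 digits = 81, minutes = 29.913; 81 + 29.913/60 = 81.498550
  hemisphere S, so the sign is −
  Longitude: degrees = first 3 digits = 134, minutes = 38.121; 134 + 38.121/60 = 134.635350
  W ⇒ negate
Point 3:
  Latitude: split at 2 digits → 00° and 50.25568′; 0 + 50.25568/60 = 0.837595
  N ⇒ keep positive
  Lon: split at 3 digits → 162° and 22.744′; 162 + 22.744/60 = 162.379067
  W ⇒ negate
Point 4:
  Latitude: 40° + 52/60 + 31.6/3600 = 40 + 0.866667 + 0.008778 = 40.875444
  S → negative
  Longitude: 98 + 46/60 + 52.7/3600 = 98.781306
  W ⇒ negate
Point 5:
  Lat: 24 + 19/60 + 20/3600 = 24.322222
  S → negative
  Longitude: 88° + 47/60 + 30.55/3600 = 88 + 0.783333 + 0.008486 = 88.791819
  W ⇒ negate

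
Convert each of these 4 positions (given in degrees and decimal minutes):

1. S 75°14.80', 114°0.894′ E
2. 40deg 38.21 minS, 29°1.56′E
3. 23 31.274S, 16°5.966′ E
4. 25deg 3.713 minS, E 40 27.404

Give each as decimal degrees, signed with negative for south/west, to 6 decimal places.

Point 1:
  Latitude: 14.8′ = 0.246667°; total 75.2466667
  S → negative
  λ: 114 + 0.894/60 = 114.0149000
  E → positive
Point 2:
  Latitude: 38.21′ = 0.636833°; total 40.6368333
  S → negative
  Longitude: 1.56′ = 0.026000°; total 29.0260000
  E ⇒ keep positive
Point 3:
  Latitude: 23 + 31.274/60 = 23.5212333
  S → negative
  Lon: 5.966′ = 0.099433°; total 16.0994333
  E → positive
Point 4:
  Lat: 25 + 3.713/60 = 25.0618833
  S → negative
  λ: 40 + 27.404/60 = 40.4567333
  E ⇒ keep positive

1. -75.246667, 114.014900
2. -40.636833, 29.026000
3. -23.521233, 16.099433
4. -25.061883, 40.456733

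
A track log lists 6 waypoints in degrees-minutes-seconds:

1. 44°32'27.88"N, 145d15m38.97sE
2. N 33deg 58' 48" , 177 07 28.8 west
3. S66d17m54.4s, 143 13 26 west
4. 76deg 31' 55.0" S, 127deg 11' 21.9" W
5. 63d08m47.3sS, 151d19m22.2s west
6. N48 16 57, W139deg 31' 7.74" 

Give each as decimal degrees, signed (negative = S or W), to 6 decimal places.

Point 1:
  φ: 44° + 32/60 + 27.88/3600 = 44 + 0.533333 + 0.007744 = 44.5410778
  N ⇒ keep positive
  Longitude: 145 + 15/60 + 38.97/3600 = 145.2608250
  E ⇒ keep positive
Point 2:
  Lat: 33° + 58/60 + 48/3600 = 33 + 0.966667 + 0.013333 = 33.9800000
  N ⇒ keep positive
  Longitude: 7′ + 28.8″ = 7.48000′; 177 + 7.48000/60 = 177.1246667
  hemisphere W, so the sign is −
Point 3:
  Lat: 66° + 17/60 + 54.4/3600 = 66 + 0.283333 + 0.015111 = 66.2984444
  S ⇒ negate
  Lon: 13′ + 26″ = 13.43333′; 143 + 13.43333/60 = 143.2238889
  W ⇒ negate
Point 4:
  Latitude: 76° + 31/60 + 55/3600 = 76 + 0.516667 + 0.015278 = 76.5319444
  S → negative
  λ: 127° + 11/60 + 21.9/3600 = 127 + 0.183333 + 0.006083 = 127.1894167
  W ⇒ negate
Point 5:
  φ: 63 + 8/60 + 47.3/3600 = 63.1464722
  hemisphere S, so the sign is −
  λ: 151 + 19/60 + 22.2/3600 = 151.3228333
  W → negative
Point 6:
  Latitude: 48 + 16/60 + 57/3600 = 48.2825000
  N → positive
  Lon: 139° + 31/60 + 7.74/3600 = 139 + 0.516667 + 0.002150 = 139.5188167
  W → negative

1. 44.541078, 145.260825
2. 33.980000, -177.124667
3. -66.298444, -143.223889
4. -76.531944, -127.189417
5. -63.146472, -151.322833
6. 48.282500, -139.518817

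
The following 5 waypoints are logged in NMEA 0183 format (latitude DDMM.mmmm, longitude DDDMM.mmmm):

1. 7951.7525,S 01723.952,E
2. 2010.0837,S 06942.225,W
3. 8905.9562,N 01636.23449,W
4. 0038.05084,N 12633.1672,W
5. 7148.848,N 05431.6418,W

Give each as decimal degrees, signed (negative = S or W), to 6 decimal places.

Point 1:
  φ: degrees = first 2 digits = 79, minutes = 51.7525; 79 + 51.7525/60 = 79.8625417
  S → negative
  λ: degrees = first 3 digits = 17, minutes = 23.952; 17 + 23.952/60 = 17.3992000
  E ⇒ keep positive
Point 2:
  Lat: degrees = first 2 digits = 20, minutes = 10.0837; 20 + 10.0837/60 = 20.1680617
  S ⇒ negate
  Longitude: degrees = first 3 digits = 69, minutes = 42.225; 69 + 42.225/60 = 69.7037500
  W → negative
Point 3:
  φ: split at 2 digits → 89° and 5.9562′; 89 + 5.9562/60 = 89.0992700
  N → positive
  Lon: split at 3 digits → 016° and 36.23449′; 16 + 36.23449/60 = 16.6039082
  W ⇒ negate
Point 4:
  Latitude: degrees = first 2 digits = 0, minutes = 38.05084; 0 + 38.05084/60 = 0.6341807
  N → positive
  Lon: degrees = first 3 digits = 126, minutes = 33.1672; 126 + 33.1672/60 = 126.5527867
  hemisphere W, so the sign is −
Point 5:
  φ: split at 2 digits → 71° and 48.848′; 71 + 48.848/60 = 71.8141333
  N ⇒ keep positive
  λ: split at 3 digits → 054° and 31.6418′; 54 + 31.6418/60 = 54.5273633
  hemisphere W, so the sign is −

1. -79.862542, 17.399200
2. -20.168062, -69.703750
3. 89.099270, -16.603908
4. 0.634181, -126.552787
5. 71.814133, -54.527363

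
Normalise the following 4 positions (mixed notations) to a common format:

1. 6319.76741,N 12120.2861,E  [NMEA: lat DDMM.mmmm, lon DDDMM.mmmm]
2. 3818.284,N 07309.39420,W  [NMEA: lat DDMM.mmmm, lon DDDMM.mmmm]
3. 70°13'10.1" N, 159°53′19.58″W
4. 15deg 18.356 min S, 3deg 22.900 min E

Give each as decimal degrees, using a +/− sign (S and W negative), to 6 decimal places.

1. 63.329457, 121.338102
2. 38.304733, -73.156570
3. 70.219472, -159.888772
4. -15.305933, 3.381667

Point 1:
  Lat: split at 2 digits → 63° and 19.76741′; 63 + 19.76741/60 = 63.3294568
  N ⇒ keep positive
  Lon: split at 3 digits → 121° and 20.2861′; 121 + 20.2861/60 = 121.3381017
  E → positive
Point 2:
  Lat: degrees = first 2 digits = 38, minutes = 18.284; 38 + 18.284/60 = 38.3047333
  N → positive
  Longitude: degrees = first 3 digits = 73, minutes = 9.3942; 73 + 9.3942/60 = 73.1565700
  W → negative
Point 3:
  φ: 70 + 13/60 + 10.1/3600 = 70.2194722
  N → positive
  Longitude: 159 + 53/60 + 19.58/3600 = 159.8887722
  W ⇒ negate
Point 4:
  Latitude: 15 + 18.356/60 = 15.3059333
  S ⇒ negate
  Lon: 3 + 22.9/60 = 3.3816667
  E ⇒ keep positive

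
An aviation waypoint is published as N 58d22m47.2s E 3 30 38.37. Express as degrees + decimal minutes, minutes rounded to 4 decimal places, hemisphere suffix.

58° 22.7867′ N, 3° 30.6395′ E

Latitude: 22 + 47.2/60 = 22.786667′
Longitude: 30 + 38.37/60 = 30.639500′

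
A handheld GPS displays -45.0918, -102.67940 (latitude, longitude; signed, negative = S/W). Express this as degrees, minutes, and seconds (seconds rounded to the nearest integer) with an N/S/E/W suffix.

Latitude is negative → S; |value| = 45.091800
Lat: 0.091800° → 5.50800′; 0.50800 × 60 = 30.48″
Longitude is negative → W; |value| = 102.679400
Lon: whole degrees 102; 40.76400′ → 40′ and 45.84″

45°05′30″ S, 102°40′46″ W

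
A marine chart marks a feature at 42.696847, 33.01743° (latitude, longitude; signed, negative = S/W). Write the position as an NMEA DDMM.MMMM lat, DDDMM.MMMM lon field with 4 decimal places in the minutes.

4241.8108,N / 03301.0458,E

φ: 42° + 0.696847 × 60 = 42° 41.810820′
Longitude: 33° + 0.017430 × 60 = 33° 1.045800′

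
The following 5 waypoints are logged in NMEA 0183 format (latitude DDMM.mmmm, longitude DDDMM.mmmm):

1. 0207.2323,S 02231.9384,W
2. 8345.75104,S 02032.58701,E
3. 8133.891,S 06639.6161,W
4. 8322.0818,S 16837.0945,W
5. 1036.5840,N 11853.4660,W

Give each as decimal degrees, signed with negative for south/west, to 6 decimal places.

1. -2.120538, -22.532307
2. -83.762517, 20.543117
3. -81.564850, -66.660268
4. -83.368030, -168.618242
5. 10.609733, -118.891100

Point 1:
  φ: split at 2 digits → 02° and 7.2323′; 2 + 7.2323/60 = 2.1205383
  S ⇒ negate
  Longitude: split at 3 digits → 022° and 31.9384′; 22 + 31.9384/60 = 22.5323067
  W → negative
Point 2:
  φ: degrees = first 2 digits = 83, minutes = 45.75104; 83 + 45.75104/60 = 83.7625173
  S → negative
  λ: degrees = first 3 digits = 20, minutes = 32.58701; 20 + 32.58701/60 = 20.5431168
  E ⇒ keep positive
Point 3:
  φ: degrees = first 2 digits = 81, minutes = 33.891; 81 + 33.891/60 = 81.5648500
  S ⇒ negate
  Longitude: split at 3 digits → 066° and 39.6161′; 66 + 39.6161/60 = 66.6602683
  W → negative
Point 4:
  Latitude: split at 2 digits → 83° and 22.0818′; 83 + 22.0818/60 = 83.3680300
  S → negative
  Lon: degrees = first 3 digits = 168, minutes = 37.0945; 168 + 37.0945/60 = 168.6182417
  W → negative
Point 5:
  φ: degrees = first 2 digits = 10, minutes = 36.584; 10 + 36.584/60 = 10.6097333
  N → positive
  λ: split at 3 digits → 118° and 53.466′; 118 + 53.466/60 = 118.8911000
  W ⇒ negate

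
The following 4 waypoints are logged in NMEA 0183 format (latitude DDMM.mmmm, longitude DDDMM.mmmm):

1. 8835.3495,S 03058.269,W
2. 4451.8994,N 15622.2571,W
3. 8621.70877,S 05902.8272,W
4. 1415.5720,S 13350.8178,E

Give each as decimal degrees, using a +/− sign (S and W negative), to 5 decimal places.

1. -88.58916, -30.97115
2. 44.86499, -156.37095
3. -86.36181, -59.04712
4. -14.25953, 133.84696

Point 1:
  φ: split at 2 digits → 88° and 35.3495′; 88 + 35.3495/60 = 88.589158
  S → negative
  Longitude: split at 3 digits → 030° and 58.269′; 30 + 58.269/60 = 30.971150
  hemisphere W, so the sign is −
Point 2:
  φ: degrees = first 2 digits = 44, minutes = 51.8994; 44 + 51.8994/60 = 44.864990
  N → positive
  λ: degrees = first 3 digits = 156, minutes = 22.2571; 156 + 22.2571/60 = 156.370952
  W → negative
Point 3:
  Lat: split at 2 digits → 86° and 21.70877′; 86 + 21.70877/60 = 86.361813
  S ⇒ negate
  Longitude: degrees = first 3 digits = 59, minutes = 2.8272; 59 + 2.8272/60 = 59.047120
  W → negative
Point 4:
  Lat: split at 2 digits → 14° and 15.572′; 14 + 15.572/60 = 14.259533
  S ⇒ negate
  Longitude: split at 3 digits → 133° and 50.8178′; 133 + 50.8178/60 = 133.846963
  E → positive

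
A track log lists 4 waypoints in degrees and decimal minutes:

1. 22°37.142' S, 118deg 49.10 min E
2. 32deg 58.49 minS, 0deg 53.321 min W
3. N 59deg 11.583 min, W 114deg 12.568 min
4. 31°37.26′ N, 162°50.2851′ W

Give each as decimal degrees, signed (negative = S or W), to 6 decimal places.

Point 1:
  φ: 37.142′ = 0.619033°; total 22.6190333
  hemisphere S, so the sign is −
  Lon: 118 + 49.1/60 = 118.8183333
  E ⇒ keep positive
Point 2:
  Latitude: 58.49′ = 0.974833°; total 32.9748333
  S ⇒ negate
  Lon: 0 + 53.321/60 = 0.8886833
  W → negative
Point 3:
  φ: 11.583′ = 0.193050°; total 59.1930500
  N ⇒ keep positive
  Lon: 12.568′ = 0.209467°; total 114.2094667
  W ⇒ negate
Point 4:
  Lat: 37.26′ = 0.621000°; total 31.6210000
  N → positive
  Longitude: 50.2851′ = 0.838085°; total 162.8380850
  W ⇒ negate

1. -22.619033, 118.818333
2. -32.974833, -0.888683
3. 59.193050, -114.209467
4. 31.621000, -162.838085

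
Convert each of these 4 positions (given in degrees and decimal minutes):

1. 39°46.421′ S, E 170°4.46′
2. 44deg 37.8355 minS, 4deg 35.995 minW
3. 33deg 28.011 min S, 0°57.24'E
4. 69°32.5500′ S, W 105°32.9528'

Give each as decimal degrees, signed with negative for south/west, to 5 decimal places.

Point 1:
  Latitude: 46.421′ = 0.773683°; total 39.773683
  S ⇒ negate
  λ: 4.46′ = 0.074333°; total 170.074333
  E ⇒ keep positive
Point 2:
  φ: 37.8355′ = 0.630592°; total 44.630592
  S ⇒ negate
  Lon: 4 + 35.995/60 = 4.599917
  W → negative
Point 3:
  Lat: 28.011′ = 0.466850°; total 33.466850
  S ⇒ negate
  Longitude: 0 + 57.24/60 = 0.954000
  E → positive
Point 4:
  Latitude: 32.55′ = 0.542500°; total 69.542500
  S ⇒ negate
  Lon: 105 + 32.9528/60 = 105.549213
  W ⇒ negate

1. -39.77368, 170.07433
2. -44.63059, -4.59992
3. -33.46685, 0.95400
4. -69.54250, -105.54921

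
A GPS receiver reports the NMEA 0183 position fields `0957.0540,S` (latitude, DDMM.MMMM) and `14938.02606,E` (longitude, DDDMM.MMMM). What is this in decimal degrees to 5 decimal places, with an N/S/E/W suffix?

Lat: degrees = first 2 digits = 9, minutes = 57.054; 9 + 57.054/60 = 9.950900
Longitude: split at 3 digits → 149° and 38.02606′; 149 + 38.02606/60 = 149.633768

9.95090° S, 149.63377° E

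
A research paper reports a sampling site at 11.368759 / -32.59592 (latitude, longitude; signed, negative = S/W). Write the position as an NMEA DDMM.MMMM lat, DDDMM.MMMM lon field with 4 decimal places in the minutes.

1122.1255,N / 03235.7552,W

φ: 11° + 0.368759 × 60 = 11° 22.125540′
Longitude is negative → W; |value| = 32.595920
Longitude: 32° + 0.595920 × 60 = 32° 35.755200′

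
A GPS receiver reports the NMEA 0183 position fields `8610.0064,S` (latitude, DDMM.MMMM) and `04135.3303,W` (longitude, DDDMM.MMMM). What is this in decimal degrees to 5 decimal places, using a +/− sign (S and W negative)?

-86.16677, -41.58884

Latitude: split at 2 digits → 86° and 10.0064′; 86 + 10.0064/60 = 86.166773
hemisphere S, so the sign is −
λ: degrees = first 3 digits = 41, minutes = 35.3303; 41 + 35.3303/60 = 41.588838
W → negative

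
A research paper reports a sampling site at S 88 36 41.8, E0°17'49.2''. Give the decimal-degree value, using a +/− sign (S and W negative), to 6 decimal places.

-88.611611, 0.297000

Lat: 88° + 36/60 + 41.8/3600 = 88 + 0.600000 + 0.011611 = 88.6116111
S → negative
λ: 17′ + 49.2″ = 17.82000′; 0 + 17.82000/60 = 0.2970000
E → positive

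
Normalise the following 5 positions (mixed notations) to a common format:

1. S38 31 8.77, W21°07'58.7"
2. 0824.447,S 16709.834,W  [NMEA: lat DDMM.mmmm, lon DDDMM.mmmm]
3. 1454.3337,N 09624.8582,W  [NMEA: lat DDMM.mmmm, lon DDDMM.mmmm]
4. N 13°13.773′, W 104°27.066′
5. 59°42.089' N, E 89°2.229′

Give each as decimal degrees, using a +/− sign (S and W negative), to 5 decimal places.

Point 1:
  φ: 38° + 31/60 + 8.77/3600 = 38 + 0.516667 + 0.002436 = 38.519103
  S → negative
  Longitude: 7′ + 58.7″ = 7.97833′; 21 + 7.97833/60 = 21.132972
  W → negative
Point 2:
  Latitude: degrees = first 2 digits = 8, minutes = 24.447; 8 + 24.447/60 = 8.407450
  S ⇒ negate
  Lon: degrees = first 3 digits = 167, minutes = 9.834; 167 + 9.834/60 = 167.163900
  W ⇒ negate
Point 3:
  Latitude: degrees = first 2 digits = 14, minutes = 54.3337; 14 + 54.3337/60 = 14.905562
  N → positive
  Longitude: degrees = first 3 digits = 96, minutes = 24.8582; 96 + 24.8582/60 = 96.414303
  W → negative
Point 4:
  φ: 13.773′ = 0.229550°; total 13.229550
  N ⇒ keep positive
  λ: 27.066′ = 0.451100°; total 104.451100
  W ⇒ negate
Point 5:
  Latitude: 59 + 42.089/60 = 59.701483
  N → positive
  Lon: 2.229′ = 0.037150°; total 89.037150
  E ⇒ keep positive

1. -38.51910, -21.13297
2. -8.40745, -167.16390
3. 14.90556, -96.41430
4. 13.22955, -104.45110
5. 59.70148, 89.03715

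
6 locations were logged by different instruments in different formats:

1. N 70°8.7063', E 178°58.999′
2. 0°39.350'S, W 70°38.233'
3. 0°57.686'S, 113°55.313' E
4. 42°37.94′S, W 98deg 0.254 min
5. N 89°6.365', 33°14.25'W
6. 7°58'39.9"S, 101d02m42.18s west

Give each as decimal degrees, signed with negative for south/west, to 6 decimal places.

1. 70.145105, 178.983317
2. -0.655833, -70.637217
3. -0.961433, 113.921883
4. -42.632333, -98.004233
5. 89.106083, -33.237500
6. -7.977750, -101.045050

Point 1:
  Latitude: 70 + 8.7063/60 = 70.1451050
  N ⇒ keep positive
  λ: 58.999′ = 0.983317°; total 178.9833167
  E → positive
Point 2:
  Latitude: 0 + 39.35/60 = 0.6558333
  S ⇒ negate
  Longitude: 38.233′ = 0.637217°; total 70.6372167
  hemisphere W, so the sign is −
Point 3:
  Latitude: 0 + 57.686/60 = 0.9614333
  S ⇒ negate
  Longitude: 113 + 55.313/60 = 113.9218833
  E ⇒ keep positive
Point 4:
  Lat: 37.94′ = 0.632333°; total 42.6323333
  S → negative
  Lon: 98 + 0.254/60 = 98.0042333
  hemisphere W, so the sign is −
Point 5:
  Latitude: 6.365′ = 0.106083°; total 89.1060833
  N → positive
  Longitude: 14.25′ = 0.237500°; total 33.2375000
  hemisphere W, so the sign is −
Point 6:
  φ: 7° + 58/60 + 39.9/3600 = 7 + 0.966667 + 0.011083 = 7.9777500
  S → negative
  λ: 101° + 2/60 + 42.18/3600 = 101 + 0.033333 + 0.011717 = 101.0450500
  W → negative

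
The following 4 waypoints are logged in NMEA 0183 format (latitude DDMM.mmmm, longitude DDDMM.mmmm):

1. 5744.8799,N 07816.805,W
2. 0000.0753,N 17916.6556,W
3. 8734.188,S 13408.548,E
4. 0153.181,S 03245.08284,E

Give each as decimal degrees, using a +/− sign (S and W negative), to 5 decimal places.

Point 1:
  Lat: split at 2 digits → 57° and 44.8799′; 57 + 44.8799/60 = 57.747998
  N → positive
  Lon: split at 3 digits → 078° and 16.805′; 78 + 16.805/60 = 78.280083
  W → negative
Point 2:
  φ: split at 2 digits → 00° and 0.0753′; 0 + 0.0753/60 = 0.001255
  N ⇒ keep positive
  Longitude: split at 3 digits → 179° and 16.6556′; 179 + 16.6556/60 = 179.277593
  hemisphere W, so the sign is −
Point 3:
  φ: split at 2 digits → 87° and 34.188′; 87 + 34.188/60 = 87.569800
  hemisphere S, so the sign is −
  Longitude: split at 3 digits → 134° and 8.548′; 134 + 8.548/60 = 134.142467
  E → positive
Point 4:
  Latitude: degrees = first 2 digits = 1, minutes = 53.181; 1 + 53.181/60 = 1.886350
  S → negative
  λ: degrees = first 3 digits = 32, minutes = 45.08284; 32 + 45.08284/60 = 32.751381
  E ⇒ keep positive

1. 57.74800, -78.28008
2. 0.00126, -179.27759
3. -87.56980, 134.14247
4. -1.88635, 32.75138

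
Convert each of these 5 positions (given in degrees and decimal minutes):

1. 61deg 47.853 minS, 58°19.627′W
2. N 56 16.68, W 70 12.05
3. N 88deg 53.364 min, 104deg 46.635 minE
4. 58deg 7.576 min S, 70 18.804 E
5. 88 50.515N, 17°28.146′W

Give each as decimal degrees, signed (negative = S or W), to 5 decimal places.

Point 1:
  Lat: 47.853′ = 0.797550°; total 61.797550
  S ⇒ negate
  Longitude: 58 + 19.627/60 = 58.327117
  W ⇒ negate
Point 2:
  φ: 56 + 16.68/60 = 56.278000
  N → positive
  Longitude: 12.05′ = 0.200833°; total 70.200833
  W → negative
Point 3:
  φ: 88 + 53.364/60 = 88.889400
  N ⇒ keep positive
  Longitude: 46.635′ = 0.777250°; total 104.777250
  E ⇒ keep positive
Point 4:
  Latitude: 7.576′ = 0.126267°; total 58.126267
  hemisphere S, so the sign is −
  Longitude: 70 + 18.804/60 = 70.313400
  E ⇒ keep positive
Point 5:
  Lat: 50.515′ = 0.841917°; total 88.841917
  N → positive
  Longitude: 17 + 28.146/60 = 17.469100
  W → negative

1. -61.79755, -58.32712
2. 56.27800, -70.20083
3. 88.88940, 104.77725
4. -58.12627, 70.31340
5. 88.84192, -17.46910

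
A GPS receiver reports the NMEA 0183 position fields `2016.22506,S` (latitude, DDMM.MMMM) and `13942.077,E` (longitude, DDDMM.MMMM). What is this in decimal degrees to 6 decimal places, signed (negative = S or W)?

Latitude: split at 2 digits → 20° and 16.22506′; 20 + 16.22506/60 = 20.2704177
S ⇒ negate
Lon: split at 3 digits → 139° and 42.077′; 139 + 42.077/60 = 139.7012833
E → positive

-20.270418, 139.701283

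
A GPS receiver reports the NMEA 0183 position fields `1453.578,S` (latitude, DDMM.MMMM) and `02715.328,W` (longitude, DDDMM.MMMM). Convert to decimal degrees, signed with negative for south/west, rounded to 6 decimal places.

Lat: split at 2 digits → 14° and 53.578′; 14 + 53.578/60 = 14.8929667
hemisphere S, so the sign is −
λ: degrees = first 3 digits = 27, minutes = 15.328; 27 + 15.328/60 = 27.2554667
W → negative

-14.892967, -27.255467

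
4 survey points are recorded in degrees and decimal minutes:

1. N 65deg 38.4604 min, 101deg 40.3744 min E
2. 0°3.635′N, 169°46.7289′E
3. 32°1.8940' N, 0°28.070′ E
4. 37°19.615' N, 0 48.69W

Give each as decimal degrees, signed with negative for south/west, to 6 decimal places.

1. 65.641007, 101.672907
2. 0.060583, 169.778815
3. 32.031567, 0.467833
4. 37.326917, -0.811500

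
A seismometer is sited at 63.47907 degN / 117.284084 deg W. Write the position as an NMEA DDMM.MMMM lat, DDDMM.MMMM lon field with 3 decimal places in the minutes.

6328.744,N / 11717.045,W

φ: fractional part 0.479070 → 28.74420 minutes
Longitude: minutes = (117.284084 − 117) × 60 = 17.04504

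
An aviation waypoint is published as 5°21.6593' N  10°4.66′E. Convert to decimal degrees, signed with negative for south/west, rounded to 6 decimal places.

5.360988, 10.077667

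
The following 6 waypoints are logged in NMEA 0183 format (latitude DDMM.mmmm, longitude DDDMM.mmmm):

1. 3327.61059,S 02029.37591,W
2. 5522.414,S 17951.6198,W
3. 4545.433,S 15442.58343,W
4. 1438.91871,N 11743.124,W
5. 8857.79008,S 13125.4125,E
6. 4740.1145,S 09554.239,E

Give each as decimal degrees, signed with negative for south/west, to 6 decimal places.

1. -33.460177, -20.489599
2. -55.373567, -179.860330
3. -45.757217, -154.709724
4. 14.648645, -117.718733
5. -88.963168, 131.423542
6. -47.668575, 95.903983

Point 1:
  Latitude: degrees = first 2 digits = 33, minutes = 27.61059; 33 + 27.61059/60 = 33.4601765
  S → negative
  Lon: degrees = first 3 digits = 20, minutes = 29.37591; 20 + 29.37591/60 = 20.4895985
  W → negative
Point 2:
  Lat: degrees = first 2 digits = 55, minutes = 22.414; 55 + 22.414/60 = 55.3735667
  hemisphere S, so the sign is −
  λ: split at 3 digits → 179° and 51.6198′; 179 + 51.6198/60 = 179.8603300
  W → negative
Point 3:
  Latitude: degrees = first 2 digits = 45, minutes = 45.433; 45 + 45.433/60 = 45.7572167
  S → negative
  Longitude: split at 3 digits → 154° and 42.58343′; 154 + 42.58343/60 = 154.7097238
  hemisphere W, so the sign is −
Point 4:
  φ: split at 2 digits → 14° and 38.91871′; 14 + 38.91871/60 = 14.6486452
  N ⇒ keep positive
  λ: degrees = first 3 digits = 117, minutes = 43.124; 117 + 43.124/60 = 117.7187333
  W → negative
Point 5:
  Latitude: split at 2 digits → 88° and 57.79008′; 88 + 57.79008/60 = 88.9631680
  hemisphere S, so the sign is −
  λ: degrees = first 3 digits = 131, minutes = 25.4125; 131 + 25.4125/60 = 131.4235417
  E → positive
Point 6:
  φ: split at 2 digits → 47° and 40.1145′; 47 + 40.1145/60 = 47.6685750
  hemisphere S, so the sign is −
  Longitude: degrees = first 3 digits = 95, minutes = 54.239; 95 + 54.239/60 = 95.9039833
  E ⇒ keep positive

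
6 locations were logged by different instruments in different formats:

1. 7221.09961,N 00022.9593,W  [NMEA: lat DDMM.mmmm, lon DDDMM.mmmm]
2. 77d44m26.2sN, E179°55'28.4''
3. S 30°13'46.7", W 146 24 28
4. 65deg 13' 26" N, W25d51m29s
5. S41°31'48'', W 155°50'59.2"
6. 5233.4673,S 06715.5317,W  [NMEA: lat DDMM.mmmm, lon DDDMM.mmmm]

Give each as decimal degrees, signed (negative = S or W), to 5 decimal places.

1. 72.35166, -0.38266
2. 77.74061, 179.92456
3. -30.22964, -146.40778
4. 65.22389, -25.85806
5. -41.53000, -155.84978
6. -52.55779, -67.25886

Point 1:
  φ: degrees = first 2 digits = 72, minutes = 21.09961; 72 + 21.09961/60 = 72.351660
  N → positive
  λ: split at 3 digits → 000° and 22.9593′; 0 + 22.9593/60 = 0.382655
  hemisphere W, so the sign is −
Point 2:
  Lat: 77° + 44/60 + 26.2/3600 = 77 + 0.733333 + 0.007278 = 77.740611
  N ⇒ keep positive
  Lon: 55′ + 28.4″ = 55.47333′; 179 + 55.47333/60 = 179.924556
  E ⇒ keep positive
Point 3:
  Lat: 30 + 13/60 + 46.7/3600 = 30.229639
  hemisphere S, so the sign is −
  Lon: 146° + 24/60 + 28/3600 = 146 + 0.400000 + 0.007778 = 146.407778
  hemisphere W, so the sign is −
Point 4:
  φ: 13′ + 26″ = 13.43333′; 65 + 13.43333/60 = 65.223889
  N → positive
  λ: 25 + 51/60 + 29/3600 = 25.858056
  W → negative
Point 5:
  φ: 41° + 31/60 + 48/3600 = 41 + 0.516667 + 0.013333 = 41.530000
  hemisphere S, so the sign is −
  λ: 155° + 50/60 + 59.2/3600 = 155 + 0.833333 + 0.016444 = 155.849778
  hemisphere W, so the sign is −
Point 6:
  Latitude: split at 2 digits → 52° and 33.4673′; 52 + 33.4673/60 = 52.557788
  hemisphere S, so the sign is −
  Longitude: degrees = first 3 digits = 67, minutes = 15.5317; 67 + 15.5317/60 = 67.258862
  W → negative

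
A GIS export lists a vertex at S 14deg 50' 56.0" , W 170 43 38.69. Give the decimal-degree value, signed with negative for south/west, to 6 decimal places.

-14.848889, -170.727414

Latitude: 14° + 50/60 + 56/3600 = 14 + 0.833333 + 0.015556 = 14.8488889
hemisphere S, so the sign is −
Lon: 43′ + 38.69″ = 43.64483′; 170 + 43.64483/60 = 170.7274139
hemisphere W, so the sign is −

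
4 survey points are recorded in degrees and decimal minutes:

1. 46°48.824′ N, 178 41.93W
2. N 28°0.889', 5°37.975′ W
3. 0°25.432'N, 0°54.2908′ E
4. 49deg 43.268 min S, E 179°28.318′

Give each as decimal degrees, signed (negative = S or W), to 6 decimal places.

1. 46.813733, -178.698833
2. 28.014817, -5.632917
3. 0.423867, 0.904847
4. -49.721133, 179.471967

Point 1:
  φ: 48.824′ = 0.813733°; total 46.8137333
  N ⇒ keep positive
  Lon: 178 + 41.93/60 = 178.6988333
  W → negative
Point 2:
  Lat: 28 + 0.889/60 = 28.0148167
  N ⇒ keep positive
  Longitude: 5 + 37.975/60 = 5.6329167
  W ⇒ negate
Point 3:
  φ: 0 + 25.432/60 = 0.4238667
  N → positive
  λ: 54.2908′ = 0.904847°; total 0.9048467
  E → positive
Point 4:
  Latitude: 49 + 43.268/60 = 49.7211333
  S ⇒ negate
  Longitude: 179 + 28.318/60 = 179.4719667
  E → positive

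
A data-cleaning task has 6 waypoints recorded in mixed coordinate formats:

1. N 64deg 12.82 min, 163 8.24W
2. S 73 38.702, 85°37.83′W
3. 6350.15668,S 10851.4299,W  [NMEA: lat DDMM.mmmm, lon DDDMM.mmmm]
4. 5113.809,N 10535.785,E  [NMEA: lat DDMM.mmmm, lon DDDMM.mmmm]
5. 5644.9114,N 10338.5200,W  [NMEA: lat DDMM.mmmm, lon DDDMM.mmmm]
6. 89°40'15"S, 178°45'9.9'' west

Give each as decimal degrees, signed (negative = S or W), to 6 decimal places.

1. 64.213667, -163.137333
2. -73.645033, -85.630500
3. -63.835945, -108.857165
4. 51.230150, 105.596417
5. 56.748523, -103.642000
6. -89.670833, -178.752750

Point 1:
  Lat: 12.82′ = 0.213667°; total 64.2136667
  N ⇒ keep positive
  Lon: 8.24′ = 0.137333°; total 163.1373333
  hemisphere W, so the sign is −
Point 2:
  Lat: 38.702′ = 0.645033°; total 73.6450333
  hemisphere S, so the sign is −
  Lon: 37.83′ = 0.630500°; total 85.6305000
  hemisphere W, so the sign is −
Point 3:
  Lat: split at 2 digits → 63° and 50.15668′; 63 + 50.15668/60 = 63.8359447
  hemisphere S, so the sign is −
  λ: degrees = first 3 digits = 108, minutes = 51.4299; 108 + 51.4299/60 = 108.8571650
  hemisphere W, so the sign is −
Point 4:
  Lat: split at 2 digits → 51° and 13.809′; 51 + 13.809/60 = 51.2301500
  N → positive
  Longitude: split at 3 digits → 105° and 35.785′; 105 + 35.785/60 = 105.5964167
  E ⇒ keep positive
Point 5:
  φ: degrees = first 2 digits = 56, minutes = 44.9114; 56 + 44.9114/60 = 56.7485233
  N ⇒ keep positive
  Lon: split at 3 digits → 103° and 38.52′; 103 + 38.52/60 = 103.6420000
  hemisphere W, so the sign is −
Point 6:
  Lat: 89° + 40/60 + 15/3600 = 89 + 0.666667 + 0.004167 = 89.6708333
  S → negative
  λ: 45′ + 9.9″ = 45.16500′; 178 + 45.16500/60 = 178.7527500
  W → negative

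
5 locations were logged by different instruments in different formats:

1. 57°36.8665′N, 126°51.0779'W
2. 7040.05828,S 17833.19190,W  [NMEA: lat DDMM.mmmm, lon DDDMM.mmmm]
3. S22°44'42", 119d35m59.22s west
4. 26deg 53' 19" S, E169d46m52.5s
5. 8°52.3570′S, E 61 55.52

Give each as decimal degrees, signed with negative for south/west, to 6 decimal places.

1. 57.614442, -126.851298
2. -70.667638, -178.553198
3. -22.745000, -119.599783
4. -26.888611, 169.781250
5. -8.872617, 61.925333

Point 1:
  Latitude: 57 + 36.8665/60 = 57.6144417
  N → positive
  λ: 126 + 51.0779/60 = 126.8512983
  hemisphere W, so the sign is −
Point 2:
  φ: split at 2 digits → 70° and 40.05828′; 70 + 40.05828/60 = 70.6676380
  S → negative
  Longitude: split at 3 digits → 178° and 33.1919′; 178 + 33.1919/60 = 178.5531983
  W → negative
Point 3:
  Lat: 44′ + 42″ = 44.70000′; 22 + 44.70000/60 = 22.7450000
  hemisphere S, so the sign is −
  Longitude: 119° + 35/60 + 59.22/3600 = 119 + 0.583333 + 0.016450 = 119.5997833
  hemisphere W, so the sign is −
Point 4:
  φ: 53′ + 19″ = 53.31667′; 26 + 53.31667/60 = 26.8886111
  S → negative
  λ: 46′ + 52.5″ = 46.87500′; 169 + 46.87500/60 = 169.7812500
  E ⇒ keep positive
Point 5:
  Lat: 8 + 52.357/60 = 8.8726167
  hemisphere S, so the sign is −
  Longitude: 61 + 55.52/60 = 61.9253333
  E ⇒ keep positive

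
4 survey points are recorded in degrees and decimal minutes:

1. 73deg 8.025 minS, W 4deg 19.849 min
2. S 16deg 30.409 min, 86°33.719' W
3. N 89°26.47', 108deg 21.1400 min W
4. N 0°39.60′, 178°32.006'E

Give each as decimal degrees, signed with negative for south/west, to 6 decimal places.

Point 1:
  Lat: 8.025′ = 0.133750°; total 73.1337500
  S → negative
  Longitude: 19.849′ = 0.330817°; total 4.3308167
  hemisphere W, so the sign is −
Point 2:
  φ: 16 + 30.409/60 = 16.5068167
  S ⇒ negate
  Lon: 33.719′ = 0.561983°; total 86.5619833
  W → negative
Point 3:
  Lat: 26.47′ = 0.441167°; total 89.4411667
  N → positive
  Lon: 108 + 21.14/60 = 108.3523333
  W ⇒ negate
Point 4:
  Latitude: 0 + 39.6/60 = 0.6600000
  N ⇒ keep positive
  λ: 32.006′ = 0.533433°; total 178.5334333
  E ⇒ keep positive

1. -73.133750, -4.330817
2. -16.506817, -86.561983
3. 89.441167, -108.352333
4. 0.660000, 178.533433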